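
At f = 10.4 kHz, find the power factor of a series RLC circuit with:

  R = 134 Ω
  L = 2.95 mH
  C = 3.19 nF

Step 1 — Angular frequency: ω = 2π·f = 2π·1.04e+04 = 6.535e+04 rad/s.
Step 2 — Component impedances:
  R: Z = R = 134 Ω
  L: Z = jωL = j·6.535e+04·0.00295 = 0 + j192.8 Ω
  C: Z = 1/(jωC) = -j/(ω·C) = 0 - j4797 Ω
Step 3 — Series combination: Z_total = R + L + C = 134 - j4605 Ω = 4606∠-88.3° Ω.
Step 4 — Power factor: PF = cos(φ) = Re(Z)/|Z| = 134/4606 = 0.02909.
Step 5 — Type: Im(Z) = -4605 ⇒ leading (phase φ = -88.3°).

PF = 0.02909 (leading, φ = -88.3°)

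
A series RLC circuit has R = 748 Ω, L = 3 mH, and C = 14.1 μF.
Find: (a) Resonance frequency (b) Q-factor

Step 1 — Resonance condition Im(Z)=0 gives ω₀ = 1/√(LC).
Step 2 — ω₀ = 1/√(0.003·1.41e-05) = 4862 rad/s.
Step 3 — f₀ = ω₀/(2π) = 773.8 Hz.
Step 4 — Series Q: Q = ω₀L/R = 4862·0.003/748 = 0.0195.

(a) f₀ = 773.8 Hz  (b) Q = 0.0195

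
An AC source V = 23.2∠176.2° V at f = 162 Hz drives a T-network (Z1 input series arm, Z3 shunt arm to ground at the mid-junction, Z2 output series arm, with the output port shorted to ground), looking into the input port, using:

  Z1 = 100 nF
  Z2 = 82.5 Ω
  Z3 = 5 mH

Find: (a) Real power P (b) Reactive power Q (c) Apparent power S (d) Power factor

Step 1 — Angular frequency: ω = 2π·f = 2π·162 = 1018 rad/s.
Step 2 — Component impedances:
  Z1: Z = 1/(jωC) = -j/(ω·C) = 0 - j9824 Ω
  Z2: Z = R = 82.5 Ω
  Z3: Z = jωL = j·1018·0.005 = 0 + j5.089 Ω
Step 3 — With the output port shorted to ground, the output series arm Z2 runs from the junction to ground; the shunt arm Z3 also runs from the junction to ground. They appear in parallel: Z3 || Z2 = 0.3128 + j5.07 Ω.
Step 4 — Series with input arm Z1: Z_in = Z1 + (Z3 || Z2) = 0.3128 - j9819 Ω = 9819∠-90.0° Ω.
Step 5 — Source phasor: V = 23.2∠176.2° V = -23.15 + j1.538 V.
Step 6 — Current: I = V / Z = -0.0001567 - j0.002357 A = 0.002363∠-93.8° A.
Step 7 — Complex power: S = V·I* = 1.746e-06 - j0.05481 VA.
Step 8 — Real power: P = Re(S) = 1.746e-06 W.
Step 9 — Reactive power: Q = Im(S) = -0.05481 VAR.
Step 10 — Apparent power: |S| = 0.05481 VA.
Step 11 — Power factor: PF = P/|S| = 3.185e-05 (leading).

(a) P = 1.746e-06 W  (b) Q = -0.05481 VAR  (c) S = 0.05481 VA  (d) PF = 3.185e-05 (leading)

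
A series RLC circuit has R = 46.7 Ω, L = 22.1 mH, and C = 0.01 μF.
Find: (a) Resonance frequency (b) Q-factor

Step 1 — Resonance condition Im(Z)=0 gives ω₀ = 1/√(LC).
Step 2 — ω₀ = 1/√(0.0221·1e-08) = 6.727e+04 rad/s.
Step 3 — f₀ = ω₀/(2π) = 1.071e+04 Hz.
Step 4 — Series Q: Q = ω₀L/R = 6.727e+04·0.0221/46.7 = 31.83.

(a) f₀ = 1.071e+04 Hz  (b) Q = 31.83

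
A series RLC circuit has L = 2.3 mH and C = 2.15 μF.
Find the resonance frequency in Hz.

Step 1 — Resonance condition Im(Z)=0 gives ω₀ = 1/√(LC).
Step 2 — ω₀ = 1/√(0.0023·2.15e-06) = 1.422e+04 rad/s.
Step 3 — f₀ = ω₀/(2π) = 2263 Hz.

f₀ = 2263 Hz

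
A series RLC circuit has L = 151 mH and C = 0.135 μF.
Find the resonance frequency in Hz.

Step 1 — Resonance condition Im(Z)=0 gives ω₀ = 1/√(LC).
Step 2 — ω₀ = 1/√(0.151·1.35e-07) = 7004 rad/s.
Step 3 — f₀ = ω₀/(2π) = 1115 Hz.

f₀ = 1115 Hz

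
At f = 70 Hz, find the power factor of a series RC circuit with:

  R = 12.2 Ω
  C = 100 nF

Step 1 — Angular frequency: ω = 2π·f = 2π·70 = 439.8 rad/s.
Step 2 — Component impedances:
  R: Z = R = 12.2 Ω
  C: Z = 1/(jωC) = -j/(ω·C) = 0 - j2.274e+04 Ω
Step 3 — Series combination: Z_total = R + C = 12.2 - j2.274e+04 Ω = 2.274e+04∠-90.0° Ω.
Step 4 — Power factor: PF = cos(φ) = Re(Z)/|Z| = 12.2/22736 = 0.0005366.
Step 5 — Type: Im(Z) = -2.274e+04 ⇒ leading (phase φ = -90.0°).

PF = 0.0005366 (leading, φ = -90.0°)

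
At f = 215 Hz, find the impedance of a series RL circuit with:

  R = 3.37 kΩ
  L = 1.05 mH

Step 1 — Angular frequency: ω = 2π·f = 2π·215 = 1351 rad/s.
Step 2 — Component impedances:
  R: Z = R = 3370 Ω
  L: Z = jωL = j·1351·0.00105 = 0 + j1.418 Ω
Step 3 — Series combination: Z_total = R + L = 3370 + j1.418 Ω = 3370∠0.0° Ω.

Z = 3370 + j1.418 Ω = 3370∠0.0° Ω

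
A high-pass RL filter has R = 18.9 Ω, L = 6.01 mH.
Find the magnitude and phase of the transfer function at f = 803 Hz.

Step 1 — Angular frequency: ω = 2π·803 = 5045 rad/s.
Step 2 — Transfer function: H(jω) = jωL/(R + jωL).
Step 3 — Numerator jωL = j·30.32; denominator R + jωL = 18.9 + j30.32.
Step 4 — H = 0.7202 + j0.4489.
Step 5 — Magnitude: |H| = 0.8486 (-1.4 dB); phase: φ = 31.9°.

|H| = 0.8486 (-1.4 dB), φ = 31.9°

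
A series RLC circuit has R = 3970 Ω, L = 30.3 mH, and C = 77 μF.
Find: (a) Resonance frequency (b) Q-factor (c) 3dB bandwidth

Step 1 — Resonance: ω₀ = 1/√(LC) = 1/√(0.0303·7.7e-05) = 654.7 rad/s.
Step 2 — f₀ = ω₀/(2π) = 104.2 Hz.
Step 3 — Series Q: Q = ω₀L/R = 654.7·0.0303/3970 = 0.004997.
Step 4 — Bandwidth: Δω = ω₀/Q = 1.31e+05 rad/s; BW = Δω/(2π) = 2.085e+04 Hz.

(a) f₀ = 104.2 Hz  (b) Q = 0.004997  (c) BW = 2.085e+04 Hz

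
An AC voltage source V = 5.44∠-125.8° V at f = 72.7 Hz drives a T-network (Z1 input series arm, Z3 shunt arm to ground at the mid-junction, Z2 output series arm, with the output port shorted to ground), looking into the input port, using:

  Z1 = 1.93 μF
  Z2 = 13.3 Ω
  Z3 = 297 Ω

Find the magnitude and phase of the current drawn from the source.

Step 1 — Angular frequency: ω = 2π·f = 2π·72.7 = 456.8 rad/s.
Step 2 — Component impedances:
  Z1: Z = 1/(jωC) = -j/(ω·C) = 0 - j1134 Ω
  Z2: Z = R = 13.3 Ω
  Z3: Z = R = 297 Ω
Step 3 — With the output port shorted to ground, the output series arm Z2 runs from the junction to ground; the shunt arm Z3 also runs from the junction to ground. They appear in parallel: Z3 || Z2 = 12.73 Ω.
Step 4 — Series with input arm Z1: Z_in = Z1 + (Z3 || Z2) = 12.73 - j1134 Ω = 1134∠-89.4° Ω.
Step 5 — Source phasor: V = 5.44∠-125.8° V = -3.182 - j4.412 V.
Step 6 — Ohm's law: I = V / Z_total = (-3.182 - j4.412) / (12.73 - j1134) = 0.003858 - j0.002849 A.
Step 7 — Convert to polar: |I| = 0.004796 A, ∠I = -36.4°.

I = 0.004796∠-36.4° A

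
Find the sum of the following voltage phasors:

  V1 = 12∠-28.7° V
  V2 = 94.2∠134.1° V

Step 1 — Convert each phasor to rectangular form:
  V1 = 12·(cos(-28.7°) + j·sin(-28.7°)) = 10.53 - j5.763 V
  V2 = 94.2·(cos(134.1°) + j·sin(134.1°)) = -65.55 + j67.65 V
Step 2 — Sum components: V_total = -55.03 + j61.88 V.
Step 3 — Convert to polar: |V_total| = 82.81 V, ∠V_total = 131.6°.

V_total = 82.81∠131.6° V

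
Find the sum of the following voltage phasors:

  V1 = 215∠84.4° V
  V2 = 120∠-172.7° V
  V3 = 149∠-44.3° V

Step 1 — Convert each phasor to rectangular form:
  V1 = 215·(cos(84.4°) + j·sin(84.4°)) = 20.98 + j214 V
  V2 = 120·(cos(-172.7°) + j·sin(-172.7°)) = -119 - j15.25 V
  V3 = 149·(cos(-44.3°) + j·sin(-44.3°)) = 106.6 - j104.1 V
Step 2 — Sum components: V_total = 8.591 + j94.66 V.
Step 3 — Convert to polar: |V_total| = 95.05 V, ∠V_total = 84.8°.

V_total = 95.05∠84.8° V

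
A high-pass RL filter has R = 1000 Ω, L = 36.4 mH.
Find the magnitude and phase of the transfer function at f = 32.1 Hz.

Step 1 — Angular frequency: ω = 2π·32.1 = 201.7 rad/s.
Step 2 — Transfer function: H(jω) = jωL/(R + jωL).
Step 3 — Numerator jωL = j·7.342; denominator R + jωL = 1000 + j7.342.
Step 4 — H = 5.39e-05 + j0.007341.
Step 5 — Magnitude: |H| = 0.007341 (-42.7 dB); phase: φ = 89.6°.

|H| = 0.007341 (-42.7 dB), φ = 89.6°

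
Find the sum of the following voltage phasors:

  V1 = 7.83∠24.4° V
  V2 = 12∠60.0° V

Step 1 — Convert each phasor to rectangular form:
  V1 = 7.83·(cos(24.4°) + j·sin(24.4°)) = 7.131 + j3.235 V
  V2 = 12·(cos(60.0°) + j·sin(60.0°)) = 6 + j10.39 V
Step 2 — Sum components: V_total = 13.13 + j13.63 V.
Step 3 — Convert to polar: |V_total| = 18.92 V, ∠V_total = 46.1°.

V_total = 18.92∠46.1° V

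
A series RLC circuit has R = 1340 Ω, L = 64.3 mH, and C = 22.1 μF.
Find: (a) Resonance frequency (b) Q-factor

Step 1 — Resonance condition Im(Z)=0 gives ω₀ = 1/√(LC).
Step 2 — ω₀ = 1/√(0.0643·2.21e-05) = 838.9 rad/s.
Step 3 — f₀ = ω₀/(2π) = 133.5 Hz.
Step 4 — Series Q: Q = ω₀L/R = 838.9·0.0643/1340 = 0.04025.

(a) f₀ = 133.5 Hz  (b) Q = 0.04025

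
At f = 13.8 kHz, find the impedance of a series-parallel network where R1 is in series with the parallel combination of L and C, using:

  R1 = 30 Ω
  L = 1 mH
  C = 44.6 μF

Step 1 — Angular frequency: ω = 2π·f = 2π·1.38e+04 = 8.671e+04 rad/s.
Step 2 — Component impedances:
  R1: Z = R = 30 Ω
  L: Z = jωL = j·8.671e+04·0.001 = 0 + j86.71 Ω
  C: Z = 1/(jωC) = -j/(ω·C) = 0 - j0.2586 Ω
Step 3 — Parallel branch: L || C = 1/(1/L + 1/C) = 0 - j0.2594 Ω.
Step 4 — Series with R1: Z_total = R1 + (L || C) = 30 - j0.2594 Ω = 30∠-0.5° Ω.

Z = 30 - j0.2594 Ω = 30∠-0.5° Ω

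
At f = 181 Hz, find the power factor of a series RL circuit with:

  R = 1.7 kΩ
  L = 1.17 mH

Step 1 — Angular frequency: ω = 2π·f = 2π·181 = 1137 rad/s.
Step 2 — Component impedances:
  R: Z = R = 1700 Ω
  L: Z = jωL = j·1137·0.00117 = 0 + j1.331 Ω
Step 3 — Series combination: Z_total = R + L = 1700 + j1.331 Ω = 1700∠0.0° Ω.
Step 4 — Power factor: PF = cos(φ) = Re(Z)/|Z| = 1700/1700 = 1.
Step 5 — Type: Im(Z) = 1.331 ⇒ lagging (phase φ = 0.0°).

PF = 1 (lagging, φ = 0.0°)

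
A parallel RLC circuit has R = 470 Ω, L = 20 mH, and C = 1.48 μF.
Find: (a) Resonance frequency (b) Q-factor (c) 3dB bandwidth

Step 1 — Resonance: ω₀ = 1/√(LC) = 1/√(0.02·1.48e-06) = 5812 rad/s.
Step 2 — f₀ = ω₀/(2π) = 925.1 Hz.
Step 3 — Parallel Q: Q = R/(ω₀L) = 470/(5812·0.02) = 4.043.
Step 4 — Bandwidth: Δω = ω₀/Q = 1438 rad/s; BW = Δω/(2π) = 228.8 Hz.

(a) f₀ = 925.1 Hz  (b) Q = 4.043  (c) BW = 228.8 Hz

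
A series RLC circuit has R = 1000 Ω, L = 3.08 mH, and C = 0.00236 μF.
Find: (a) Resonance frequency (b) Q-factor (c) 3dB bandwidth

Step 1 — Resonance: ω₀ = 1/√(LC) = 1/√(0.00308·2.36e-09) = 3.709e+05 rad/s.
Step 2 — f₀ = ω₀/(2π) = 5.903e+04 Hz.
Step 3 — Series Q: Q = ω₀L/R = 3.709e+05·0.00308/1000 = 1.142.
Step 4 — Bandwidth: Δω = ω₀/Q = 3.247e+05 rad/s; BW = Δω/(2π) = 5.167e+04 Hz.

(a) f₀ = 5.903e+04 Hz  (b) Q = 1.142  (c) BW = 5.167e+04 Hz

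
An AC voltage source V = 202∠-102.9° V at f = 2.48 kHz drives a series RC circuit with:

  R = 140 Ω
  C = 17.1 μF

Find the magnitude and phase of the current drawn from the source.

Step 1 — Angular frequency: ω = 2π·f = 2π·2480 = 1.558e+04 rad/s.
Step 2 — Component impedances:
  R: Z = R = 140 Ω
  C: Z = 1/(jωC) = -j/(ω·C) = 0 - j3.753 Ω
Step 3 — Series combination: Z_total = R + C = 140 - j3.753 Ω = 140.1∠-1.5° Ω.
Step 4 — Source phasor: V = 202∠-102.9° V = -45.1 - j196.9 V.
Step 5 — Ohm's law: I = V / Z_total = (-45.1 - j196.9) / (140 - j3.753) = -0.2842 - j1.414 A.
Step 6 — Convert to polar: |I| = 1.442 A, ∠I = -101.4°.

I = 1.442∠-101.4° A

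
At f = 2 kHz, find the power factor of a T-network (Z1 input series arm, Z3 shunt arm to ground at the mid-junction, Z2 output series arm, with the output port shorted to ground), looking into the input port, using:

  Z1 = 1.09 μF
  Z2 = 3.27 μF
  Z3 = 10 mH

Step 1 — Angular frequency: ω = 2π·f = 2π·2000 = 1.257e+04 rad/s.
Step 2 — Component impedances:
  Z1: Z = 1/(jωC) = -j/(ω·C) = 0 - j73.01 Ω
  Z2: Z = 1/(jωC) = -j/(ω·C) = 0 - j24.34 Ω
  Z3: Z = jωL = j·1.257e+04·0.01 = 0 + j125.7 Ω
Step 3 — With the output port shorted to ground, the output series arm Z2 runs from the junction to ground; the shunt arm Z3 also runs from the junction to ground. They appear in parallel: Z3 || Z2 = 0 - j30.18 Ω.
Step 4 — Series with input arm Z1: Z_in = Z1 + (Z3 || Z2) = 0 - j103.2 Ω = 103.2∠-90.0° Ω.
Step 5 — Power factor: PF = cos(φ) = Re(Z)/|Z| = 0/103.2 = 0.
Step 6 — Type: Im(Z) = -103.2 ⇒ leading (phase φ = -90.0°).

PF = 0 (leading, φ = -90.0°)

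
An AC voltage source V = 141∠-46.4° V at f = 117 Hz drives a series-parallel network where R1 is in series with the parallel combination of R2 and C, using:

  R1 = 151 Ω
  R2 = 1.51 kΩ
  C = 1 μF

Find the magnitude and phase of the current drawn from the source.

Step 1 — Angular frequency: ω = 2π·f = 2π·117 = 735.1 rad/s.
Step 2 — Component impedances:
  R1: Z = R = 151 Ω
  R2: Z = R = 1510 Ω
  C: Z = 1/(jωC) = -j/(ω·C) = 0 - j1360 Ω
Step 3 — Parallel branch: R2 || C = 1/(1/R2 + 1/C) = 676.5 - j750.9 Ω.
Step 4 — Series with R1: Z_total = R1 + (R2 || C) = 827.5 - j750.9 Ω = 1117∠-42.2° Ω.
Step 5 — Source phasor: V = 141∠-46.4° V = 97.24 - j102.1 V.
Step 6 — Ohm's law: I = V / Z_total = (97.24 - j102.1) / (827.5 - j750.9) = 0.1259 - j0.009191 A.
Step 7 — Convert to polar: |I| = 0.1262 A, ∠I = -4.2°.

I = 0.1262∠-4.2° A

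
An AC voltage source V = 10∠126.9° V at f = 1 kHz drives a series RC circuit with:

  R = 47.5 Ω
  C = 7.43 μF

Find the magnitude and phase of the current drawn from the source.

Step 1 — Angular frequency: ω = 2π·f = 2π·1000 = 6283 rad/s.
Step 2 — Component impedances:
  R: Z = R = 47.5 Ω
  C: Z = 1/(jωC) = -j/(ω·C) = 0 - j21.42 Ω
Step 3 — Series combination: Z_total = R + C = 47.5 - j21.42 Ω = 52.11∠-24.3° Ω.
Step 4 — Source phasor: V = 10∠126.9° V = -6.004 + j7.997 V.
Step 5 — Ohm's law: I = V / Z_total = (-6.004 + j7.997) / (47.5 - j21.42) = -0.1681 + j0.09253 A.
Step 6 — Convert to polar: |I| = 0.1919 A, ∠I = 151.2°.

I = 0.1919∠151.2° A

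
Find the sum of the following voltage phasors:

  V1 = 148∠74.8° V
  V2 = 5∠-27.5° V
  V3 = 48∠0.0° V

Step 1 — Convert each phasor to rectangular form:
  V1 = 148·(cos(74.8°) + j·sin(74.8°)) = 38.8 + j142.8 V
  V2 = 5·(cos(-27.5°) + j·sin(-27.5°)) = 4.435 - j2.309 V
  V3 = 48·(cos(0.0°) + j·sin(0.0°)) = 48 V
Step 2 — Sum components: V_total = 91.24 + j140.5 V.
Step 3 — Convert to polar: |V_total| = 167.5 V, ∠V_total = 57.0°.

V_total = 167.5∠57.0° V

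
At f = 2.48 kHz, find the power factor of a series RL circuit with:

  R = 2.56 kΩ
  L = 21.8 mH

Step 1 — Angular frequency: ω = 2π·f = 2π·2480 = 1.558e+04 rad/s.
Step 2 — Component impedances:
  R: Z = R = 2560 Ω
  L: Z = jωL = j·1.558e+04·0.0218 = 0 + j339.7 Ω
Step 3 — Series combination: Z_total = R + L = 2560 + j339.7 Ω = 2582∠7.6° Ω.
Step 4 — Power factor: PF = cos(φ) = Re(Z)/|Z| = 2560/2582.4 = 0.9913.
Step 5 — Type: Im(Z) = 339.7 ⇒ lagging (phase φ = 7.6°).

PF = 0.9913 (lagging, φ = 7.6°)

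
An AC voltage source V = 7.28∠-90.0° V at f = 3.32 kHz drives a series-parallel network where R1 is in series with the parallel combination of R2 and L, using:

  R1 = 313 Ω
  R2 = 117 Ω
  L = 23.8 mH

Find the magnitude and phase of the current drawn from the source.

Step 1 — Angular frequency: ω = 2π·f = 2π·3320 = 2.086e+04 rad/s.
Step 2 — Component impedances:
  R1: Z = R = 313 Ω
  R2: Z = R = 117 Ω
  L: Z = jωL = j·2.086e+04·0.0238 = 0 + j496.5 Ω
Step 3 — Parallel branch: R2 || L = 1/(1/R2 + 1/L) = 110.8 + j26.12 Ω.
Step 4 — Series with R1: Z_total = R1 + (R2 || L) = 423.8 + j26.12 Ω = 424.6∠3.5° Ω.
Step 5 — Source phasor: V = 7.28∠-90.0° V = 0 - j7.28 V.
Step 6 — Ohm's law: I = V / Z_total = (0 - j7.28) / (423.8 + j26.12) = -0.001055 - j0.01711 A.
Step 7 — Convert to polar: |I| = 0.01714 A, ∠I = -93.5°.

I = 0.01714∠-93.5° A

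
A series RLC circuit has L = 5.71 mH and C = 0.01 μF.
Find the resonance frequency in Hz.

Step 1 — Resonance condition Im(Z)=0 gives ω₀ = 1/√(LC).
Step 2 — ω₀ = 1/√(0.00571·1e-08) = 1.323e+05 rad/s.
Step 3 — f₀ = ω₀/(2π) = 2.106e+04 Hz.

f₀ = 2.106e+04 Hz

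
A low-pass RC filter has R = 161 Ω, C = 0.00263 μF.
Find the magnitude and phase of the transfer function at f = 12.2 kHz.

Step 1 — Angular frequency: ω = 2π·1.22e+04 = 7.665e+04 rad/s.
Step 2 — Transfer function: H(jω) = 1/(1 + jωRC).
Step 3 — Denominator: 1 + jωRC = 1 + j·7.665e+04·161·2.63e-09 = 1 + j0.03246.
Step 4 — H = 0.9989 - j0.03242.
Step 5 — Magnitude: |H| = 0.9995 (-0.0 dB); phase: φ = -1.9°.

|H| = 0.9995 (-0.0 dB), φ = -1.9°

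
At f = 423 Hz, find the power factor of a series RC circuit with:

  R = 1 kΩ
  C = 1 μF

Step 1 — Angular frequency: ω = 2π·f = 2π·423 = 2658 rad/s.
Step 2 — Component impedances:
  R: Z = R = 1000 Ω
  C: Z = 1/(jωC) = -j/(ω·C) = 0 - j376.3 Ω
Step 3 — Series combination: Z_total = R + C = 1000 - j376.3 Ω = 1068∠-20.6° Ω.
Step 4 — Power factor: PF = cos(φ) = Re(Z)/|Z| = 1000/1068.44 = 0.9359.
Step 5 — Type: Im(Z) = -376.3 ⇒ leading (phase φ = -20.6°).

PF = 0.9359 (leading, φ = -20.6°)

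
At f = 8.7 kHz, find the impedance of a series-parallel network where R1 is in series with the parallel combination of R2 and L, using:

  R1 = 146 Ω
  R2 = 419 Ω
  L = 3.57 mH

Step 1 — Angular frequency: ω = 2π·f = 2π·8700 = 5.466e+04 rad/s.
Step 2 — Component impedances:
  R1: Z = R = 146 Ω
  R2: Z = R = 419 Ω
  L: Z = jωL = j·5.466e+04·0.00357 = 0 + j195.1 Ω
Step 3 — Parallel branch: R2 || L = 1/(1/R2 + 1/L) = 74.69 + j160.4 Ω.
Step 4 — Series with R1: Z_total = R1 + (R2 || L) = 220.7 + j160.4 Ω = 272.8∠36.0° Ω.

Z = 220.7 + j160.4 Ω = 272.8∠36.0° Ω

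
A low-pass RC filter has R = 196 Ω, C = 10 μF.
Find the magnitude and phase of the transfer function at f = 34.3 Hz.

Step 1 — Angular frequency: ω = 2π·34.3 = 215.5 rad/s.
Step 2 — Transfer function: H(jω) = 1/(1 + jωRC).
Step 3 — Denominator: 1 + jωRC = 1 + j·215.5·196·1e-05 = 1 + j0.4224.
Step 4 — H = 0.8486 - j0.3584.
Step 5 — Magnitude: |H| = 0.9212 (-0.7 dB); phase: φ = -22.9°.

|H| = 0.9212 (-0.7 dB), φ = -22.9°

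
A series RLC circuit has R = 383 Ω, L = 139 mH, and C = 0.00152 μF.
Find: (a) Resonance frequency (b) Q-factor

Step 1 — Resonance condition Im(Z)=0 gives ω₀ = 1/√(LC).
Step 2 — ω₀ = 1/√(0.139·1.52e-09) = 6.88e+04 rad/s.
Step 3 — f₀ = ω₀/(2π) = 1.095e+04 Hz.
Step 4 — Series Q: Q = ω₀L/R = 6.88e+04·0.139/383 = 24.97.

(a) f₀ = 1.095e+04 Hz  (b) Q = 24.97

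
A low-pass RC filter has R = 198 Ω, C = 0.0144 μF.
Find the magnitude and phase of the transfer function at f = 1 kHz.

Step 1 — Angular frequency: ω = 2π·1000 = 6283 rad/s.
Step 2 — Transfer function: H(jω) = 1/(1 + jωRC).
Step 3 — Denominator: 1 + jωRC = 1 + j·6283·198·1.44e-08 = 1 + j0.01791.
Step 4 — H = 0.9997 - j0.01791.
Step 5 — Magnitude: |H| = 0.9998 (-0.0 dB); phase: φ = -1.0°.

|H| = 0.9998 (-0.0 dB), φ = -1.0°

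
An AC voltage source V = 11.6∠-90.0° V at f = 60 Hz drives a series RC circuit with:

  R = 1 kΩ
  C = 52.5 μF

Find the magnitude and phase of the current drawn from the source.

Step 1 — Angular frequency: ω = 2π·f = 2π·60 = 377 rad/s.
Step 2 — Component impedances:
  R: Z = R = 1000 Ω
  C: Z = 1/(jωC) = -j/(ω·C) = 0 - j50.53 Ω
Step 3 — Series combination: Z_total = R + C = 1000 - j50.53 Ω = 1001∠-2.9° Ω.
Step 4 — Source phasor: V = 11.6∠-90.0° V = 0 - j11.6 V.
Step 5 — Ohm's law: I = V / Z_total = (0 - j11.6) / (1000 - j50.53) = 0.0005846 - j0.01157 A.
Step 6 — Convert to polar: |I| = 0.01159 A, ∠I = -87.1°.

I = 0.01159∠-87.1° A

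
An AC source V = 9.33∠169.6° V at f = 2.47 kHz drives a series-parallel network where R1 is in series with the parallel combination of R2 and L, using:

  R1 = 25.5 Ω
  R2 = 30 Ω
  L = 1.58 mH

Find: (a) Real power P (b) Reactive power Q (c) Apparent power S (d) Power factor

Step 1 — Angular frequency: ω = 2π·f = 2π·2470 = 1.552e+04 rad/s.
Step 2 — Component impedances:
  R1: Z = R = 25.5 Ω
  R2: Z = R = 30 Ω
  L: Z = jωL = j·1.552e+04·0.00158 = 0 + j24.52 Ω
Step 3 — Parallel branch: R2 || L = 1/(1/R2 + 1/L) = 12.02 + j14.7 Ω.
Step 4 — Series with R1: Z_total = R1 + (R2 || L) = 37.52 + j14.7 Ω = 40.29∠21.4° Ω.
Step 5 — Source phasor: V = 9.33∠169.6° V = -9.177 + j1.684 V.
Step 6 — Current: I = V / Z = -0.1968 + j0.122 A = 0.2316∠148.2° A.
Step 7 — Complex power: S = V·I* = 2.012 + j0.7882 VA.
Step 8 — Real power: P = Re(S) = 2.012 W.
Step 9 — Reactive power: Q = Im(S) = 0.7882 VAR.
Step 10 — Apparent power: |S| = 2.16 VA.
Step 11 — Power factor: PF = P/|S| = 0.9311 (lagging).

(a) P = 2.012 W  (b) Q = 0.7882 VAR  (c) S = 2.16 VA  (d) PF = 0.9311 (lagging)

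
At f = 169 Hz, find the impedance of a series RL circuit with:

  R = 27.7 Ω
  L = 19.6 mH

Step 1 — Angular frequency: ω = 2π·f = 2π·169 = 1062 rad/s.
Step 2 — Component impedances:
  R: Z = R = 27.7 Ω
  L: Z = jωL = j·1062·0.0196 = 0 + j20.81 Ω
Step 3 — Series combination: Z_total = R + L = 27.7 + j20.81 Ω = 34.65∠36.9° Ω.

Z = 27.7 + j20.81 Ω = 34.65∠36.9° Ω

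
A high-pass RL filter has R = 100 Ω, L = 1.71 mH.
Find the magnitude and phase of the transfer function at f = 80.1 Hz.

Step 1 — Angular frequency: ω = 2π·80.1 = 503.3 rad/s.
Step 2 — Transfer function: H(jω) = jωL/(R + jωL).
Step 3 — Numerator jωL = j·0.8606; denominator R + jωL = 100 + j0.8606.
Step 4 — H = 7.406e-05 + j0.008606.
Step 5 — Magnitude: |H| = 0.008606 (-41.3 dB); phase: φ = 89.5°.

|H| = 0.008606 (-41.3 dB), φ = 89.5°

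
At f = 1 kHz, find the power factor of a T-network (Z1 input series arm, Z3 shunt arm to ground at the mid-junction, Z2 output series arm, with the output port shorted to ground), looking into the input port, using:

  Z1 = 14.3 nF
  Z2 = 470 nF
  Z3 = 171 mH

Step 1 — Angular frequency: ω = 2π·f = 2π·1000 = 6283 rad/s.
Step 2 — Component impedances:
  Z1: Z = 1/(jωC) = -j/(ω·C) = 0 - j1.113e+04 Ω
  Z2: Z = 1/(jωC) = -j/(ω·C) = 0 - j338.6 Ω
  Z3: Z = jωL = j·6283·0.171 = 0 + j1074 Ω
Step 3 — With the output port shorted to ground, the output series arm Z2 runs from the junction to ground; the shunt arm Z3 also runs from the junction to ground. They appear in parallel: Z3 || Z2 = 0 - j494.5 Ω.
Step 4 — Series with input arm Z1: Z_in = Z1 + (Z3 || Z2) = 0 - j1.162e+04 Ω = 1.162e+04∠-90.0° Ω.
Step 5 — Power factor: PF = cos(φ) = Re(Z)/|Z| = 0/1.162e+04 = 0.
Step 6 — Type: Im(Z) = -1.162e+04 ⇒ leading (phase φ = -90.0°).

PF = 0 (leading, φ = -90.0°)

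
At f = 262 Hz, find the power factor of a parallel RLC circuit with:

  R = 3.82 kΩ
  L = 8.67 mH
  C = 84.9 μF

Step 1 — Angular frequency: ω = 2π·f = 2π·262 = 1646 rad/s.
Step 2 — Component impedances:
  R: Z = R = 3820 Ω
  L: Z = jωL = j·1646·0.00867 = 0 + j14.27 Ω
  C: Z = 1/(jωC) = -j/(ω·C) = 0 - j7.155 Ω
Step 3 — Parallel combination: 1/Z_total = 1/R + 1/L + 1/C; Z_total = 0.05389 - j14.35 Ω = 14.35∠-89.8° Ω.
Step 4 — Power factor: PF = cos(φ) = Re(Z)/|Z| = 0.053889/14.348 = 0.003756.
Step 5 — Type: Im(Z) = -14.35 ⇒ leading (phase φ = -89.8°).

PF = 0.003756 (leading, φ = -89.8°)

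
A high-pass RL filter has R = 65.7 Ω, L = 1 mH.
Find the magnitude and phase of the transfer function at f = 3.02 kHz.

Step 1 — Angular frequency: ω = 2π·3020 = 1.898e+04 rad/s.
Step 2 — Transfer function: H(jω) = jωL/(R + jωL).
Step 3 — Numerator jωL = j·18.98; denominator R + jωL = 65.7 + j18.98.
Step 4 — H = 0.07699 + j0.2666.
Step 5 — Magnitude: |H| = 0.2775 (-11.1 dB); phase: φ = 73.9°.

|H| = 0.2775 (-11.1 dB), φ = 73.9°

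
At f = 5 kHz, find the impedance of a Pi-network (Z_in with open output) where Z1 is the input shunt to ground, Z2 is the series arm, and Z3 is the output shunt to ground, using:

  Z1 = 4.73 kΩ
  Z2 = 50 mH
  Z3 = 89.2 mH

Step 1 — Angular frequency: ω = 2π·f = 2π·5000 = 3.142e+04 rad/s.
Step 2 — Component impedances:
  Z1: Z = R = 4730 Ω
  Z2: Z = jωL = j·3.142e+04·0.05 = 0 + j1571 Ω
  Z3: Z = jωL = j·3.142e+04·0.0892 = 0 + j2802 Ω
Step 3 — With open output, the series arm Z2 and the output shunt Z3 appear in series to ground: Z2 + Z3 = 0 + j4373 Ω.
Step 4 — Parallel with input shunt Z1: Z_in = Z1 || (Z2 + Z3) = 2180 + j2358 Ω = 3211∠47.2° Ω.

Z = 2180 + j2358 Ω = 3211∠47.2° Ω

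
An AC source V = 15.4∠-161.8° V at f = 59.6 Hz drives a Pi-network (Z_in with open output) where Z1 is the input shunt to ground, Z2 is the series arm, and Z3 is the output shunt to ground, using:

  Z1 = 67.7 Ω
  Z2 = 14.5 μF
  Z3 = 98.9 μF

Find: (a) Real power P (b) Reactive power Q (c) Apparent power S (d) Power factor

Step 1 — Angular frequency: ω = 2π·f = 2π·59.6 = 374.5 rad/s.
Step 2 — Component impedances:
  Z1: Z = R = 67.7 Ω
  Z2: Z = 1/(jωC) = -j/(ω·C) = 0 - j184.2 Ω
  Z3: Z = 1/(jωC) = -j/(ω·C) = 0 - j27 Ω
Step 3 — With open output, the series arm Z2 and the output shunt Z3 appear in series to ground: Z2 + Z3 = 0 - j211.2 Ω.
Step 4 — Parallel with input shunt Z1: Z_in = Z1 || (Z2 + Z3) = 61.39 - j19.68 Ω = 64.47∠-17.8° Ω.
Step 5 — Source phasor: V = 15.4∠-161.8° V = -14.63 - j4.81 V.
Step 6 — Current: I = V / Z = -0.1933 - j0.1403 A = 0.2389∠-144.0° A.
Step 7 — Complex power: S = V·I* = 3.503 - j1.123 VA.
Step 8 — Real power: P = Re(S) = 3.503 W.
Step 9 — Reactive power: Q = Im(S) = -1.123 VAR.
Step 10 — Apparent power: |S| = 3.679 VA.
Step 11 — Power factor: PF = P/|S| = 0.9523 (leading).

(a) P = 3.503 W  (b) Q = -1.123 VAR  (c) S = 3.679 VA  (d) PF = 0.9523 (leading)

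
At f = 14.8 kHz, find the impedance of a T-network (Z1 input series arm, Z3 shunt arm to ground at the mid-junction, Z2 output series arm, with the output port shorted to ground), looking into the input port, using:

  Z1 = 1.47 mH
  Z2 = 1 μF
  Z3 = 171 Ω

Step 1 — Angular frequency: ω = 2π·f = 2π·1.48e+04 = 9.299e+04 rad/s.
Step 2 — Component impedances:
  Z1: Z = jωL = j·9.299e+04·0.00147 = 0 + j136.7 Ω
  Z2: Z = 1/(jωC) = -j/(ω·C) = 0 - j10.75 Ω
  Z3: Z = R = 171 Ω
Step 3 — With the output port shorted to ground, the output series arm Z2 runs from the junction to ground; the shunt arm Z3 also runs from the junction to ground. They appear in parallel: Z3 || Z2 = 0.6736 - j10.71 Ω.
Step 4 — Series with input arm Z1: Z_in = Z1 + (Z3 || Z2) = 0.6736 + j126 Ω = 126∠89.7° Ω.

Z = 0.6736 + j126 Ω = 126∠89.7° Ω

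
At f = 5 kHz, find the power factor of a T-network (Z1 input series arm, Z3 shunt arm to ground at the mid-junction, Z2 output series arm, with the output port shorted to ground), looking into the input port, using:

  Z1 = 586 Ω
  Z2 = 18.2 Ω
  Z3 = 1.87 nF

Step 1 — Angular frequency: ω = 2π·f = 2π·5000 = 3.142e+04 rad/s.
Step 2 — Component impedances:
  Z1: Z = R = 586 Ω
  Z2: Z = R = 18.2 Ω
  Z3: Z = 1/(jωC) = -j/(ω·C) = 0 - j1.702e+04 Ω
Step 3 — With the output port shorted to ground, the output series arm Z2 runs from the junction to ground; the shunt arm Z3 also runs from the junction to ground. They appear in parallel: Z3 || Z2 = 18.2 - j0.01946 Ω.
Step 4 — Series with input arm Z1: Z_in = Z1 + (Z3 || Z2) = 604.2 - j0.01946 Ω = 604.2∠-0.0° Ω.
Step 5 — Power factor: PF = cos(φ) = Re(Z)/|Z| = 604.2/604.2 = 1.
Step 6 — Type: Im(Z) = -0.01946 ⇒ leading (phase φ = -0.0°).

PF = 1 (leading, φ = -0.0°)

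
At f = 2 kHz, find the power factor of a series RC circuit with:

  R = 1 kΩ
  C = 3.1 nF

Step 1 — Angular frequency: ω = 2π·f = 2π·2000 = 1.257e+04 rad/s.
Step 2 — Component impedances:
  R: Z = R = 1000 Ω
  C: Z = 1/(jωC) = -j/(ω·C) = 0 - j2.567e+04 Ω
Step 3 — Series combination: Z_total = R + C = 1000 - j2.567e+04 Ω = 2.569e+04∠-87.8° Ω.
Step 4 — Power factor: PF = cos(φ) = Re(Z)/|Z| = 1000/2.569e+04 = 0.03893.
Step 5 — Type: Im(Z) = -2.567e+04 ⇒ leading (phase φ = -87.8°).

PF = 0.03893 (leading, φ = -87.8°)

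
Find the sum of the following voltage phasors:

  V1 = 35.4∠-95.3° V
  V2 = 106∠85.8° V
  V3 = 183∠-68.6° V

Step 1 — Convert each phasor to rectangular form:
  V1 = 35.4·(cos(-95.3°) + j·sin(-95.3°)) = -3.27 - j35.25 V
  V2 = 106·(cos(85.8°) + j·sin(85.8°)) = 7.763 + j105.7 V
  V3 = 183·(cos(-68.6°) + j·sin(-68.6°)) = 66.77 - j170.4 V
Step 2 — Sum components: V_total = 71.27 - j99.92 V.
Step 3 — Convert to polar: |V_total| = 122.7 V, ∠V_total = -54.5°.

V_total = 122.7∠-54.5° V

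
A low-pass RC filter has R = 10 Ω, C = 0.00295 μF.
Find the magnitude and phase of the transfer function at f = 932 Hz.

Step 1 — Angular frequency: ω = 2π·932 = 5856 rad/s.
Step 2 — Transfer function: H(jω) = 1/(1 + jωRC).
Step 3 — Denominator: 1 + jωRC = 1 + j·5856·10·2.95e-09 = 1 + j0.0001727.
Step 4 — H = 1 - j0.0001727.
Step 5 — Magnitude: |H| = 1 (-0.0 dB); phase: φ = -0.0°.

|H| = 1 (-0.0 dB), φ = -0.0°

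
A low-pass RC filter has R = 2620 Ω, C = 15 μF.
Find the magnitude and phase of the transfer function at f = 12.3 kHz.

Step 1 — Angular frequency: ω = 2π·1.23e+04 = 7.728e+04 rad/s.
Step 2 — Transfer function: H(jω) = 1/(1 + jωRC).
Step 3 — Denominator: 1 + jωRC = 1 + j·7.728e+04·2620·1.5e-05 = 1 + j3037.
Step 4 — H = 1.084e-07 - j0.0003292.
Step 5 — Magnitude: |H| = 0.0003292 (-69.6 dB); phase: φ = -90.0°.

|H| = 0.0003292 (-69.6 dB), φ = -90.0°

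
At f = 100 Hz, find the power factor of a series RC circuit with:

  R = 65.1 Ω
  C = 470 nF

Step 1 — Angular frequency: ω = 2π·f = 2π·100 = 628.3 rad/s.
Step 2 — Component impedances:
  R: Z = R = 65.1 Ω
  C: Z = 1/(jωC) = -j/(ω·C) = 0 - j3386 Ω
Step 3 — Series combination: Z_total = R + C = 65.1 - j3386 Ω = 3387∠-88.9° Ω.
Step 4 — Power factor: PF = cos(φ) = Re(Z)/|Z| = 65.1/3387 = 0.01922.
Step 5 — Type: Im(Z) = -3386 ⇒ leading (phase φ = -88.9°).

PF = 0.01922 (leading, φ = -88.9°)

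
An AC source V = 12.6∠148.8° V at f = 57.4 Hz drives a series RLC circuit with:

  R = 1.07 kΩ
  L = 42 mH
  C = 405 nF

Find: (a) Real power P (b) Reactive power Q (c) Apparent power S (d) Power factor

Step 1 — Angular frequency: ω = 2π·f = 2π·57.4 = 360.7 rad/s.
Step 2 — Component impedances:
  R: Z = R = 1070 Ω
  L: Z = jωL = j·360.7·0.042 = 0 + j15.15 Ω
  C: Z = 1/(jωC) = -j/(ω·C) = 0 - j6846 Ω
Step 3 — Series combination: Z_total = R + L + C = 1070 - j6831 Ω = 6914∠-81.1° Ω.
Step 4 — Source phasor: V = 12.6∠148.8° V = -10.78 + j6.527 V.
Step 5 — Current: I = V / Z = -0.001174 - j0.001394 A = 0.001822∠-130.1° A.
Step 6 — Complex power: S = V·I* = 0.003553 - j0.02268 VA.
Step 7 — Real power: P = Re(S) = 0.003553 W.
Step 8 — Reactive power: Q = Im(S) = -0.02268 VAR.
Step 9 — Apparent power: |S| = 0.02296 VA.
Step 10 — Power factor: PF = P/|S| = 0.1547 (leading).

(a) P = 0.003553 W  (b) Q = -0.02268 VAR  (c) S = 0.02296 VA  (d) PF = 0.1547 (leading)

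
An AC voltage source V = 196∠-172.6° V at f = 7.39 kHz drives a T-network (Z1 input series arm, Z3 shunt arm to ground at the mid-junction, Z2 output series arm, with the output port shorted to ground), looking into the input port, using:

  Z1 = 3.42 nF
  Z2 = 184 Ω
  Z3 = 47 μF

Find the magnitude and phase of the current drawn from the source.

Step 1 — Angular frequency: ω = 2π·f = 2π·7390 = 4.643e+04 rad/s.
Step 2 — Component impedances:
  Z1: Z = 1/(jωC) = -j/(ω·C) = 0 - j6297 Ω
  Z2: Z = R = 184 Ω
  Z3: Z = 1/(jωC) = -j/(ω·C) = 0 - j0.4582 Ω
Step 3 — With the output port shorted to ground, the output series arm Z2 runs from the junction to ground; the shunt arm Z3 also runs from the junction to ground. They appear in parallel: Z3 || Z2 = 0.001141 - j0.4582 Ω.
Step 4 — Series with input arm Z1: Z_in = Z1 + (Z3 || Z2) = 0.001141 - j6298 Ω = 6298∠-90.0° Ω.
Step 5 — Source phasor: V = 196∠-172.6° V = -194.4 - j25.24 V.
Step 6 — Ohm's law: I = V / Z_total = (-194.4 - j25.24) / (0.001141 - j6298) = 0.004008 - j0.03086 A.
Step 7 — Convert to polar: |I| = 0.03112 A, ∠I = -82.6°.

I = 0.03112∠-82.6° A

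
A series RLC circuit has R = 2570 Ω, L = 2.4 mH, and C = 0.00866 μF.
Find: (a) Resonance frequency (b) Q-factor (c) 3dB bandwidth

Step 1 — Resonance: ω₀ = 1/√(LC) = 1/√(0.0024·8.66e-09) = 2.193e+05 rad/s.
Step 2 — f₀ = ω₀/(2π) = 3.491e+04 Hz.
Step 3 — Series Q: Q = ω₀L/R = 2.193e+05·0.0024/2570 = 0.2048.
Step 4 — Bandwidth: Δω = ω₀/Q = 1.071e+06 rad/s; BW = Δω/(2π) = 1.704e+05 Hz.

(a) f₀ = 3.491e+04 Hz  (b) Q = 0.2048  (c) BW = 1.704e+05 Hz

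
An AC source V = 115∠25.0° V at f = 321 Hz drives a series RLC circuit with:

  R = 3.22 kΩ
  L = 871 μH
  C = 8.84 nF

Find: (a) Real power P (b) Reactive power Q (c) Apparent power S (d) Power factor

Step 1 — Angular frequency: ω = 2π·f = 2π·321 = 2017 rad/s.
Step 2 — Component impedances:
  R: Z = R = 3220 Ω
  L: Z = jωL = j·2017·0.000871 = 0 + j1.757 Ω
  C: Z = 1/(jωC) = -j/(ω·C) = 0 - j5.609e+04 Ω
Step 3 — Series combination: Z_total = R + L + C = 3220 - j5.609e+04 Ω = 5.618e+04∠-86.7° Ω.
Step 4 — Source phasor: V = 115∠25.0° V = 104.2 + j48.6 V.
Step 5 — Current: I = V / Z = -0.0007574 + j0.001902 A = 0.002047∠111.7° A.
Step 6 — Complex power: S = V·I* = 0.01349 - j0.235 VA.
Step 7 — Real power: P = Re(S) = 0.01349 W.
Step 8 — Reactive power: Q = Im(S) = -0.235 VAR.
Step 9 — Apparent power: |S| = 0.2354 VA.
Step 10 — Power factor: PF = P/|S| = 0.05732 (leading).

(a) P = 0.01349 W  (b) Q = -0.235 VAR  (c) S = 0.2354 VA  (d) PF = 0.05732 (leading)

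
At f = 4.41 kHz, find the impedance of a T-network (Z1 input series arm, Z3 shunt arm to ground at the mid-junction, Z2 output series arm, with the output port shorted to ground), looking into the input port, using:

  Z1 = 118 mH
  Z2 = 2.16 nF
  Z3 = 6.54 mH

Step 1 — Angular frequency: ω = 2π·f = 2π·4410 = 2.771e+04 rad/s.
Step 2 — Component impedances:
  Z1: Z = jωL = j·2.771e+04·0.118 = 0 + j3270 Ω
  Z2: Z = 1/(jωC) = -j/(ω·C) = 0 - j1.671e+04 Ω
  Z3: Z = jωL = j·2.771e+04·0.00654 = 0 + j181.2 Ω
Step 3 — With the output port shorted to ground, the output series arm Z2 runs from the junction to ground; the shunt arm Z3 also runs from the junction to ground. They appear in parallel: Z3 || Z2 = 0 + j183.2 Ω.
Step 4 — Series with input arm Z1: Z_in = Z1 + (Z3 || Z2) = 0 + j3453 Ω = 3453∠90.0° Ω.

Z = 0 + j3453 Ω = 3453∠90.0° Ω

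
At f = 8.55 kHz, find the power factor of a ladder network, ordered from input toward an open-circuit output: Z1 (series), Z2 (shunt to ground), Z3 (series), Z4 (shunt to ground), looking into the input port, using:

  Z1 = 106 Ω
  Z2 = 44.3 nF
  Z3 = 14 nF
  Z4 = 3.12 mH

Step 1 — Angular frequency: ω = 2π·f = 2π·8550 = 5.372e+04 rad/s.
Step 2 — Component impedances:
  Z1: Z = R = 106 Ω
  Z2: Z = 1/(jωC) = -j/(ω·C) = 0 - j420.2 Ω
  Z3: Z = 1/(jωC) = -j/(ω·C) = 0 - j1330 Ω
  Z4: Z = jωL = j·5.372e+04·0.00312 = 0 + j167.6 Ω
Step 3 — Ladder network (open output): work backward from the far end, alternating series and parallel combinations. Z_in = 106 - j308.6 Ω = 326.3∠-71.0° Ω.
Step 4 — Power factor: PF = cos(φ) = Re(Z)/|Z| = 106/326.3 = 0.3249.
Step 5 — Type: Im(Z) = -308.6 ⇒ leading (phase φ = -71.0°).

PF = 0.3249 (leading, φ = -71.0°)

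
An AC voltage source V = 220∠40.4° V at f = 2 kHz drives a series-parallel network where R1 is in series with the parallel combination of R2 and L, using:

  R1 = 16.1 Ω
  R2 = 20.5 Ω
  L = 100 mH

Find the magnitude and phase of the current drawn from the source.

Step 1 — Angular frequency: ω = 2π·f = 2π·2000 = 1.257e+04 rad/s.
Step 2 — Component impedances:
  R1: Z = R = 16.1 Ω
  R2: Z = R = 20.5 Ω
  L: Z = jωL = j·1.257e+04·0.1 = 0 + j1257 Ω
Step 3 — Parallel branch: R2 || L = 1/(1/R2 + 1/L) = 20.49 + j0.3343 Ω.
Step 4 — Series with R1: Z_total = R1 + (R2 || L) = 36.59 + j0.3343 Ω = 36.6∠0.5° Ω.
Step 5 — Source phasor: V = 220∠40.4° V = 167.5 + j142.6 V.
Step 6 — Ohm's law: I = V / Z_total = (167.5 + j142.6) / (36.59 + j0.3343) = 4.613 + j3.854 A.
Step 7 — Convert to polar: |I| = 6.012 A, ∠I = 39.9°.

I = 6.012∠39.9° A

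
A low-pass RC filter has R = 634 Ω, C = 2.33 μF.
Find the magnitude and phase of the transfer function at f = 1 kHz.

Step 1 — Angular frequency: ω = 2π·1000 = 6283 rad/s.
Step 2 — Transfer function: H(jω) = 1/(1 + jωRC).
Step 3 — Denominator: 1 + jωRC = 1 + j·6283·634·2.33e-06 = 1 + j9.282.
Step 4 — H = 0.01147 - j0.1065.
Step 5 — Magnitude: |H| = 0.1071 (-19.4 dB); phase: φ = -83.9°.

|H| = 0.1071 (-19.4 dB), φ = -83.9°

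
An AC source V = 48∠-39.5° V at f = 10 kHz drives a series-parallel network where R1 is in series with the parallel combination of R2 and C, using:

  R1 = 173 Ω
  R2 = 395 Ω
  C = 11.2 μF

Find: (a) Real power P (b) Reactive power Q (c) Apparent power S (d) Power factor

Step 1 — Angular frequency: ω = 2π·f = 2π·1e+04 = 6.283e+04 rad/s.
Step 2 — Component impedances:
  R1: Z = R = 173 Ω
  R2: Z = R = 395 Ω
  C: Z = 1/(jωC) = -j/(ω·C) = 0 - j1.421 Ω
Step 3 — Parallel branch: R2 || C = 1/(1/R2 + 1/C) = 0.005112 - j1.421 Ω.
Step 4 — Series with R1: Z_total = R1 + (R2 || C) = 173 - j1.421 Ω = 173∠-0.5° Ω.
Step 5 — Source phasor: V = 48∠-39.5° V = 37.04 - j30.53 V.
Step 6 — Current: I = V / Z = 0.2155 - j0.1747 A = 0.2774∠-39.0° A.
Step 7 — Complex power: S = V·I* = 13.32 - j0.1094 VA.
Step 8 — Real power: P = Re(S) = 13.32 W.
Step 9 — Reactive power: Q = Im(S) = -0.1094 VAR.
Step 10 — Apparent power: |S| = 13.32 VA.
Step 11 — Power factor: PF = P/|S| = 1 (leading).

(a) P = 13.32 W  (b) Q = -0.1094 VAR  (c) S = 13.32 VA  (d) PF = 1 (leading)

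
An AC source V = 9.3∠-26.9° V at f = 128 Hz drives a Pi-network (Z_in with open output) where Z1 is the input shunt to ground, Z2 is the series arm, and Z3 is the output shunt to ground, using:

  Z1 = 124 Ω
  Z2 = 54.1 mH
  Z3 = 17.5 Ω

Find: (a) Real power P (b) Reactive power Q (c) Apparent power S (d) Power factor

Step 1 — Angular frequency: ω = 2π·f = 2π·128 = 804.2 rad/s.
Step 2 — Component impedances:
  Z1: Z = R = 124 Ω
  Z2: Z = jωL = j·804.2·0.0541 = 0 + j43.51 Ω
  Z3: Z = R = 17.5 Ω
Step 3 — With open output, the series arm Z2 and the output shunt Z3 appear in series to ground: Z2 + Z3 = 17.5 + j43.51 Ω.
Step 4 — Parallel with input shunt Z1: Z_in = Z1 || (Z2 + Z3) = 24.72 + j30.53 Ω = 39.28∠51.0° Ω.
Step 5 — Source phasor: V = 9.3∠-26.9° V = 8.294 - j4.208 V.
Step 6 — Current: I = V / Z = 0.04964 - j0.2315 A = 0.2367∠-77.9° A.
Step 7 — Complex power: S = V·I* = 1.386 + j1.711 VA.
Step 8 — Real power: P = Re(S) = 1.386 W.
Step 9 — Reactive power: Q = Im(S) = 1.711 VAR.
Step 10 — Apparent power: |S| = 2.202 VA.
Step 11 — Power factor: PF = P/|S| = 0.6294 (lagging).

(a) P = 1.386 W  (b) Q = 1.711 VAR  (c) S = 2.202 VA  (d) PF = 0.6294 (lagging)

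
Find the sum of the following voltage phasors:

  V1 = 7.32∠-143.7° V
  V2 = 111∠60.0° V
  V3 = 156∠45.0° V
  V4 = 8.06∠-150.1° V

Step 1 — Convert each phasor to rectangular form:
  V1 = 7.32·(cos(-143.7°) + j·sin(-143.7°)) = -5.899 - j4.334 V
  V2 = 111·(cos(60.0°) + j·sin(60.0°)) = 55.5 + j96.13 V
  V3 = 156·(cos(45.0°) + j·sin(45.0°)) = 110.3 + j110.3 V
  V4 = 8.06·(cos(-150.1°) + j·sin(-150.1°)) = -6.987 - j4.018 V
Step 2 — Sum components: V_total = 152.9 + j198.1 V.
Step 3 — Convert to polar: |V_total| = 250.2 V, ∠V_total = 52.3°.

V_total = 250.2∠52.3° V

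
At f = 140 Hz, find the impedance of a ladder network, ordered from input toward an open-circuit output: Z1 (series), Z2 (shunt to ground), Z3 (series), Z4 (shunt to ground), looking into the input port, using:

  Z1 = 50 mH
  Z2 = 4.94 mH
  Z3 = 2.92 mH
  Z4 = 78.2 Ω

Step 1 — Angular frequency: ω = 2π·f = 2π·140 = 879.6 rad/s.
Step 2 — Component impedances:
  Z1: Z = jωL = j·879.6·0.05 = 0 + j43.98 Ω
  Z2: Z = jωL = j·879.6·0.00494 = 0 + j4.345 Ω
  Z3: Z = jωL = j·879.6·0.00292 = 0 + j2.569 Ω
  Z4: Z = R = 78.2 Ω
Step 3 — Ladder network (open output): work backward from the far end, alternating series and parallel combinations. Z_in = 0.2396 + j48.31 Ω = 48.31∠89.7° Ω.

Z = 0.2396 + j48.31 Ω = 48.31∠89.7° Ω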